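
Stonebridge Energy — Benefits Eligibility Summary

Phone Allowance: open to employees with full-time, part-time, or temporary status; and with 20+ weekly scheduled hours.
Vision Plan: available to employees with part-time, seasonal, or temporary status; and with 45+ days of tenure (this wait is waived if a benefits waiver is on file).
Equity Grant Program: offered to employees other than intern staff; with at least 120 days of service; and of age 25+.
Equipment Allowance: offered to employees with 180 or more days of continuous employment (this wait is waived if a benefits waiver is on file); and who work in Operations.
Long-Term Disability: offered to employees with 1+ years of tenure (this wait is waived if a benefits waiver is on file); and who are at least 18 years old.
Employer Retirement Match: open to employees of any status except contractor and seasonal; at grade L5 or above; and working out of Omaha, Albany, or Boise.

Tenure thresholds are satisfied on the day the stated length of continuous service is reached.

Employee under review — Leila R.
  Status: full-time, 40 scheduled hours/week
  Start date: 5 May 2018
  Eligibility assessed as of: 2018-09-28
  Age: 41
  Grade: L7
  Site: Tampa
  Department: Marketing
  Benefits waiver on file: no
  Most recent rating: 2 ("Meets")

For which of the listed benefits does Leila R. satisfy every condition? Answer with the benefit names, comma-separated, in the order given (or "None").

Phone Allowance, Equity Grant Program

Service from 5 May 2018 to 2018-09-28: 146 days.
Phone Allowance — status full-time ✓; 40 hrs/wk ≥ 20 ✓ → eligible.
Vision Plan — status full-time ✗ (requires part-time, seasonal, or temporary) → not eligible.
Equity Grant Program — status full-time ✓ (not excluded); service 146 days ≥ 120 days ✓; age 41 ≥ 25 ✓ → eligible.
Equipment Allowance — no waiver, service 146 days < 180 days ✗ → not eligible.
Long-Term Disability — no waiver, service 146 days < 1 year (≈365 days) ✗ → not eligible.
Employer Retirement Match — status full-time ✓ (not excluded); grade L7 ≥ L5 ✓; site Tampa ✗ (not Omaha, Albany, or Boise) → not eligible.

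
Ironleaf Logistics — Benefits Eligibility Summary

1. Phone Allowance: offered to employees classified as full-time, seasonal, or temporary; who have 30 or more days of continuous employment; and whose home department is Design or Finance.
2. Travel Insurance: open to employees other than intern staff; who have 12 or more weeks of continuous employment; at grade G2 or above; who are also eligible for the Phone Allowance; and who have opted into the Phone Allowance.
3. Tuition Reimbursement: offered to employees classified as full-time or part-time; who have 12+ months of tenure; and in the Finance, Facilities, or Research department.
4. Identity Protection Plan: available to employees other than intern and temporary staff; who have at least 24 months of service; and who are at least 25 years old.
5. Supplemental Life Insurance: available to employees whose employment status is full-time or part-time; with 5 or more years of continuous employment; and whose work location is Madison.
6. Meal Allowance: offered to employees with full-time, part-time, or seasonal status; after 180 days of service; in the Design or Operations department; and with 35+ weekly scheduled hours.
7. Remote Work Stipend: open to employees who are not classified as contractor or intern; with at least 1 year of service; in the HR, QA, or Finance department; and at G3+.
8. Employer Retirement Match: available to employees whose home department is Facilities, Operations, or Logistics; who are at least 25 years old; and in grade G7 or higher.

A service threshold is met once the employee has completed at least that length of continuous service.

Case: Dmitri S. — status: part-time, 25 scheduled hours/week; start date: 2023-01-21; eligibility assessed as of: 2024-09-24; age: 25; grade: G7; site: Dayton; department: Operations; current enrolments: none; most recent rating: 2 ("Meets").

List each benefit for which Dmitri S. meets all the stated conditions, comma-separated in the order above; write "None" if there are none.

Service from 2023-01-21 to 2024-09-24: 612 days.
Phone Allowance — status part-time ✗ (requires full-time, seasonal, or temporary) → not eligible.
Travel Insurance — status part-time ✓ (not excluded); service 612 days ≥ 12 weeks (≈84 days) ✓; grade G7 ≥ G2 ✓; not eligible for Phone Allowance ✗ → not eligible.
Tuition Reimbursement — status part-time ✓; service 612 days ≥ 12 months (≈360 days) ✓; dept Operations ✗ → not eligible.
Identity Protection Plan — status part-time ✓ (not excluded); service 612 days < 24 months (≈720 days) ✗ → not eligible.
Supplemental Life Insurance — status part-time ✓; service 612 days < 5 years (≈1825 days) ✗ → not eligible.
Meal Allowance — status part-time ✓; service 612 days ≥ 180 days ✓; dept Operations ✓; 25 hrs/wk < 35 ✗ → not eligible.
Remote Work Stipend — status part-time ✓ (not excluded); service 612 days ≥ 1 year (≈365 days) ✓; dept Operations ✗ → not eligible.
Employer Retirement Match — dept Operations ✓; age 25 ≥ 25 ✓; grade G7 ≥ G7 ✓ → eligible.

Employer Retirement Match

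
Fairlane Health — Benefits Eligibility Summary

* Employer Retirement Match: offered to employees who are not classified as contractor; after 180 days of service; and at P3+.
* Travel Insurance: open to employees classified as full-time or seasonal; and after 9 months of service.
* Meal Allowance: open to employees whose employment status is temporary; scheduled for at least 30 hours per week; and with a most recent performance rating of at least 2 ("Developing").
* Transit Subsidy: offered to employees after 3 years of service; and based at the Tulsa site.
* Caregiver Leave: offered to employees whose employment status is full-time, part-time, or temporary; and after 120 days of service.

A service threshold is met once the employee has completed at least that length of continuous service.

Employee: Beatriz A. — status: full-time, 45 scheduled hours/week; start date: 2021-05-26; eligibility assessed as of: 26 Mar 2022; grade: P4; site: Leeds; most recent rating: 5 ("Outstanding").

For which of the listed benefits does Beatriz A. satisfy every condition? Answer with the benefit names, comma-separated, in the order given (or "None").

Employer Retirement Match, Travel Insurance, Caregiver Leave

Service from 2021-05-26 to 26 Mar 2022: 304 days.
Employer Retirement Match — status full-time ✓ (not excluded); service 304 days ≥ 180 days ✓; grade P4 ≥ P3 ✓ → eligible.
Travel Insurance — status full-time ✓; service 304 days ≥ 9 months (≈270 days) ✓ → eligible.
Meal Allowance — status full-time ✗ (requires temporary) → not eligible.
Transit Subsidy — service 304 days < 3 years (≈1095 days) ✗ → not eligible.
Caregiver Leave — status full-time ✓; service 304 days ≥ 120 days ✓ → eligible.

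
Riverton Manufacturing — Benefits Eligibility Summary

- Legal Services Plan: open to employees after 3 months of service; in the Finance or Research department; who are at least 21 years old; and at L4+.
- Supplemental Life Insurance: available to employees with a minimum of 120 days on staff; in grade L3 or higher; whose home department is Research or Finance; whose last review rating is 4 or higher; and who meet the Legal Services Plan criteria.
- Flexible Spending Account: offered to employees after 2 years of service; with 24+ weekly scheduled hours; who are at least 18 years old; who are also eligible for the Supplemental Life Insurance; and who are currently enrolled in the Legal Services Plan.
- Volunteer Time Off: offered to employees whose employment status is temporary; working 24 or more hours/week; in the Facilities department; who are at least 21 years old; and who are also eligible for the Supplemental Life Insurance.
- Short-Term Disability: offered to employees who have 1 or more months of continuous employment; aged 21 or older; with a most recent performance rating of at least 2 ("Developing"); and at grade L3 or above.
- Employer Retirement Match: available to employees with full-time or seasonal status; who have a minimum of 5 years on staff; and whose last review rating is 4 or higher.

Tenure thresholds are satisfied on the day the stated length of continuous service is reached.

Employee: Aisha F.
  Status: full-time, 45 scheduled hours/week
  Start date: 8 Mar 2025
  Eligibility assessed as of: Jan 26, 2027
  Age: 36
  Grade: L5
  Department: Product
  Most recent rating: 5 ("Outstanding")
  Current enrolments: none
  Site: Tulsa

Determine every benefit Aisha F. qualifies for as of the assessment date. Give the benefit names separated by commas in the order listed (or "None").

Short-Term Disability

Service from 8 Mar 2025 to Jan 26, 2027: 689 days.
Legal Services Plan — service 689 days ≥ 3 months (≈90 days) ✓; dept Product ✗ → not eligible.
Supplemental Life Insurance — service 689 days ≥ 120 days ✓; grade L5 ≥ L3 ✓; dept Product ✗ → not eligible.
Flexible Spending Account — service 689 days < 2 years (≈730 days) ✗ → not eligible.
Volunteer Time Off — status full-time ✗ (requires temporary) → not eligible.
Short-Term Disability — service 689 days ≥ 1 month (≈30 days) ✓; age 36 ≥ 21 ✓; rating 5 ≥ 2 ✓; grade L5 ≥ L3 ✓ → eligible.
Employer Retirement Match — status full-time ✓; service 689 days < 5 years (≈1825 days) ✗ → not eligible.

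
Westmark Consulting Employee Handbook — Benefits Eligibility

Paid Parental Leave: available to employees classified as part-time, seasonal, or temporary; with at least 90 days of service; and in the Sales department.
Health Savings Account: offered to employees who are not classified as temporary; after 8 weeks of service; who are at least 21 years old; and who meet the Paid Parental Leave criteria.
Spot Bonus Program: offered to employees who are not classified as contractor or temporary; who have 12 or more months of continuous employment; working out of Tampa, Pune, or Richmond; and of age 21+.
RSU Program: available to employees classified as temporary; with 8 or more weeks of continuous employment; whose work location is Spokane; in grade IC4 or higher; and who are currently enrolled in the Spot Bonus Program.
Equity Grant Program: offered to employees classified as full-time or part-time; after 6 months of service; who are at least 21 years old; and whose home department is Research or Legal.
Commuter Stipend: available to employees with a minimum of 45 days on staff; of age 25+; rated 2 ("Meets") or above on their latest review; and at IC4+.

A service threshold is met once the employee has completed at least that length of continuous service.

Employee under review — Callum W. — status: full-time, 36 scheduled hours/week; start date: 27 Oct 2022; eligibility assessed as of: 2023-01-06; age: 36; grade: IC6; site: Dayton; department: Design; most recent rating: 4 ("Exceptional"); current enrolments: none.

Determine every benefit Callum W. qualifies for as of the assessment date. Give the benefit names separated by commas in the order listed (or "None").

Service from 27 Oct 2022 to 2023-01-06: 71 days.
Paid Parental Leave — status full-time ✗ (requires part-time, seasonal, or temporary) → not eligible.
Health Savings Account — status full-time ✓ (not excluded); service 71 days ≥ 8 weeks (≈56 days) ✓; age 36 ≥ 21 ✓; not eligible for Paid Parental Leave ✗ → not eligible.
Spot Bonus Program — status full-time ✓ (not excluded); service 71 days < 12 months (≈360 days) ✗ → not eligible.
RSU Program — status full-time ✗ (requires temporary) → not eligible.
Equity Grant Program — status full-time ✓; service 71 days < 6 months (≈180 days) ✗ → not eligible.
Commuter Stipend — service 71 days ≥ 45 days ✓; age 36 ≥ 25 ✓; rating 4 ≥ 2 ✓; grade IC6 ≥ IC4 ✓ → eligible.

Commuter Stipend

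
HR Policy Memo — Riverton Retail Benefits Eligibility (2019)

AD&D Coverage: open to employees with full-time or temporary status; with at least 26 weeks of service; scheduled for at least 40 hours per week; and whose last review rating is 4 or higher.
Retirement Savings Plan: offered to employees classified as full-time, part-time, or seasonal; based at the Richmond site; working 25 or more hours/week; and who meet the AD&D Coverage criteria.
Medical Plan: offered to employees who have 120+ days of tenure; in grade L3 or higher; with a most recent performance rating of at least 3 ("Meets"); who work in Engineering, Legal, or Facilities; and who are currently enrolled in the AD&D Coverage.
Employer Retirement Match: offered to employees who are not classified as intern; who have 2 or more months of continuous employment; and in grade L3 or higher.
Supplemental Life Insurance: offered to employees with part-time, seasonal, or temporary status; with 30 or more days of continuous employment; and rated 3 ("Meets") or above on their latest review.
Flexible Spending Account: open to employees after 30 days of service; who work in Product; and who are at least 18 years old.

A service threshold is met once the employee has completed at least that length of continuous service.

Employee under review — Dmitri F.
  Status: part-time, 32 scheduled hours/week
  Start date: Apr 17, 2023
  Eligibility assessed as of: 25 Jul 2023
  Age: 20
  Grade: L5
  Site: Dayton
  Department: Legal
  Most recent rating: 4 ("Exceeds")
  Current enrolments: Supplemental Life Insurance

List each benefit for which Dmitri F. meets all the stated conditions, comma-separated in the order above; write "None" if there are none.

Service from Apr 17, 2023 to 25 Jul 2023: 99 days.
AD&D Coverage — status part-time ✗ (requires full-time or temporary) → not eligible.
Retirement Savings Plan — status part-time ✓; site Dayton ✗ (not Richmond) → not eligible.
Medical Plan — service 99 days < 120 days ✗ → not eligible.
Employer Retirement Match — status part-time ✓ (not excluded); service 99 days ≥ 2 months (≈60 days) ✓; grade L5 ≥ L3 ✓ → eligible.
Supplemental Life Insurance — status part-time ✓; service 99 days ≥ 30 days ✓; rating 4 ≥ 3 ✓ → eligible.
Flexible Spending Account — service 99 days ≥ 30 days ✓; dept Legal ✗ → not eligible.

Employer Retirement Match, Supplemental Life Insurance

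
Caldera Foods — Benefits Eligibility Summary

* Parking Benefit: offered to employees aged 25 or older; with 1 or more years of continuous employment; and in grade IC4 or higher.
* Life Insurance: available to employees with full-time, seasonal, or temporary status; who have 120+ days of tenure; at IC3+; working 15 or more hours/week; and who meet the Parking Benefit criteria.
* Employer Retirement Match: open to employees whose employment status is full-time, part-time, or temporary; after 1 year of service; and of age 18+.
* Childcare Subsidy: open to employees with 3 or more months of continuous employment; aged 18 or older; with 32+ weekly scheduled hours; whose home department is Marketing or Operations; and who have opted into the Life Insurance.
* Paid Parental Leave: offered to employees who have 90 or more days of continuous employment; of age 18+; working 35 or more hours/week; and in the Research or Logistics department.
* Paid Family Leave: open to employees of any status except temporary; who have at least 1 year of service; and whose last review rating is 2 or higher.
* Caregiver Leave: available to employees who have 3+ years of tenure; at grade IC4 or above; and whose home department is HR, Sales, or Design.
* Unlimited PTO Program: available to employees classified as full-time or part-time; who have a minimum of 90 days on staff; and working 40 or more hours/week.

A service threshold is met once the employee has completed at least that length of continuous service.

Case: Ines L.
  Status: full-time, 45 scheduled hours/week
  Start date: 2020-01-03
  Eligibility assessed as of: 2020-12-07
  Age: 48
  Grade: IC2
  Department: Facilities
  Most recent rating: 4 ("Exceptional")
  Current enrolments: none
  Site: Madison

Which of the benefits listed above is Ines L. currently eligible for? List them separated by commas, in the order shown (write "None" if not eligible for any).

Unlimited PTO Program

Service from 2020-01-03 to 2020-12-07: 339 days.
Parking Benefit — age 48 ≥ 25 ✓; service 339 days < 1 year (≈365 days) ✗ → not eligible.
Life Insurance — status full-time ✓; service 339 days ≥ 120 days ✓; grade IC2 < IC3 ✗ → not eligible.
Employer Retirement Match — status full-time ✓; service 339 days < 1 year (≈365 days) ✗ → not eligible.
Childcare Subsidy — service 339 days ≥ 3 months (≈90 days) ✓; age 48 ≥ 18 ✓; 45 hrs/wk ≥ 32 ✓; dept Facilities ✗ → not eligible.
Paid Parental Leave — service 339 days ≥ 90 days ✓; age 48 ≥ 18 ✓; 45 hrs/wk ≥ 35 ✓; dept Facilities ✗ → not eligible.
Paid Family Leave — status full-time ✓ (not excluded); service 339 days < 1 year (≈365 days) ✗ → not eligible.
Caregiver Leave — service 339 days < 3 years (≈1095 days) ✗ → not eligible.
Unlimited PTO Program — status full-time ✓; service 339 days ≥ 90 days ✓; 45 hrs/wk ≥ 40 ✓ → eligible.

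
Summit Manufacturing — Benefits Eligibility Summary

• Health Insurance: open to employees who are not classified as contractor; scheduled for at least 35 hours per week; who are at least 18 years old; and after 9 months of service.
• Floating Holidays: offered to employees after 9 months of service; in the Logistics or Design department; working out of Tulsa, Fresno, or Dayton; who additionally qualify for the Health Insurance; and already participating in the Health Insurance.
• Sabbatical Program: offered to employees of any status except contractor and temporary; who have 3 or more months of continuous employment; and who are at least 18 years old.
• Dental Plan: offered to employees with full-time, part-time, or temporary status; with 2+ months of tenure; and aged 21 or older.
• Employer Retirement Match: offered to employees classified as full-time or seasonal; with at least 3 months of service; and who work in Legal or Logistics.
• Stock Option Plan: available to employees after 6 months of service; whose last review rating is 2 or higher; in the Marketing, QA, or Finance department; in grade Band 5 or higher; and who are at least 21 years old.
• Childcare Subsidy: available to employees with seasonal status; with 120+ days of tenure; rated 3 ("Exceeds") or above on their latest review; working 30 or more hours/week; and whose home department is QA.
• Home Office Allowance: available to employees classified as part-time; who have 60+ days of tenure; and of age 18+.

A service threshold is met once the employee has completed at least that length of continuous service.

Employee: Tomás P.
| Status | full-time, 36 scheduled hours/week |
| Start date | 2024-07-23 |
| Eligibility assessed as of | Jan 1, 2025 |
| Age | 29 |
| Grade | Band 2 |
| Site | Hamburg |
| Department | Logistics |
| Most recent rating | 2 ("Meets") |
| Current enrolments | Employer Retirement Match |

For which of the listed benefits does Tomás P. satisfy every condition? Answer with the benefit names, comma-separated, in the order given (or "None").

Sabbatical Program, Dental Plan, Employer Retirement Match

Service from 2024-07-23 to Jan 1, 2025: 162 days.
Health Insurance — status full-time ✓ (not excluded); 36 hrs/wk ≥ 35 ✓; age 29 ≥ 18 ✓; service 162 days < 9 months (≈270 days) ✗ → not eligible.
Floating Holidays — service 162 days < 9 months (≈270 days) ✗ → not eligible.
Sabbatical Program — status full-time ✓ (not excluded); service 162 days ≥ 3 months (≈90 days) ✓; age 29 ≥ 18 ✓ → eligible.
Dental Plan — status full-time ✓; service 162 days ≥ 2 months (≈60 days) ✓; age 29 ≥ 21 ✓ → eligible.
Employer Retirement Match — status full-time ✓; service 162 days ≥ 3 months (≈90 days) ✓; dept Logistics ✓ → eligible.
Stock Option Plan — service 162 days < 6 months (≈180 days) ✗ → not eligible.
Childcare Subsidy — status full-time ✗ (requires seasonal) → not eligible.
Home Office Allowance — status full-time ✗ (requires part-time) → not eligible.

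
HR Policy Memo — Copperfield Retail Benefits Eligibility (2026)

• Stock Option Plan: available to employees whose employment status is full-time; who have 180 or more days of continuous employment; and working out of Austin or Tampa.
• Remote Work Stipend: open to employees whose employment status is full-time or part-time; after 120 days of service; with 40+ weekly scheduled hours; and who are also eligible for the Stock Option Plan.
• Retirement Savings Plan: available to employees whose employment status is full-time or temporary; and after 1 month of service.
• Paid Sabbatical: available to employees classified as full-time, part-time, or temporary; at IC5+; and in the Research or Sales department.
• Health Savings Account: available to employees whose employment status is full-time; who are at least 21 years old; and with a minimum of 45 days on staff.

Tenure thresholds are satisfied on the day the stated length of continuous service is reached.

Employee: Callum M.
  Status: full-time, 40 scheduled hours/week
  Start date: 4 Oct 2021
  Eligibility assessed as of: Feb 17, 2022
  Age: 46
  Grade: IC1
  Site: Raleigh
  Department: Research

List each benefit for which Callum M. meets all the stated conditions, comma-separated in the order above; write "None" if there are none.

Retirement Savings Plan, Health Savings Account

Service from 4 Oct 2021 to Feb 17, 2022: 136 days.
Stock Option Plan — status full-time ✓; service 136 days < 180 days ✗ → not eligible.
Remote Work Stipend — status full-time ✓; service 136 days ≥ 120 days ✓; 40 hrs/wk ≥ 40 ✓; not eligible for Stock Option Plan ✗ → not eligible.
Retirement Savings Plan — status full-time ✓; service 136 days ≥ 1 month (≈30 days) ✓ → eligible.
Paid Sabbatical — status full-time ✓; grade IC1 < IC5 ✗ → not eligible.
Health Savings Account — status full-time ✓; age 46 ≥ 21 ✓; service 136 days ≥ 45 days ✓ → eligible.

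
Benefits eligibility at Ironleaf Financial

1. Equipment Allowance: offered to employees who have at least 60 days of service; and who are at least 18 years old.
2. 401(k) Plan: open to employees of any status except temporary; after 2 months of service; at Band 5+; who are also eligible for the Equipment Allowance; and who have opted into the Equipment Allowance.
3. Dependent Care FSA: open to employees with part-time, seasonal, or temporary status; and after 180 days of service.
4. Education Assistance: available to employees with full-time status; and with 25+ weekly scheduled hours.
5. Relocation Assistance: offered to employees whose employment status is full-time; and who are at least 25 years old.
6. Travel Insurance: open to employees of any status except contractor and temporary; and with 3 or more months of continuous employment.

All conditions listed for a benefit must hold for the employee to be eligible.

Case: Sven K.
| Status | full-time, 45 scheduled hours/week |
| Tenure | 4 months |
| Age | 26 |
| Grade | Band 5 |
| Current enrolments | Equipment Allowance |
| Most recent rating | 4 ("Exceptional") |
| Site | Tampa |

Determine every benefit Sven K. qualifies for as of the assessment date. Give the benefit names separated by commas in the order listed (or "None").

Equipment Allowance, 401(k) Plan, Education Assistance, Relocation Assistance, Travel Insurance

Equipment Allowance — service 4 months ≥ 60 days ✓; age 26 ≥ 18 ✓ → eligible.
401(k) Plan — status full-time ✓ (not excluded); service 4 months ≥ 2 months ✓; grade Band 5 ≥ Band 5 ✓; eligible for Equipment Allowance ✓; enrolled in Equipment Allowance ✓ → eligible.
Dependent Care FSA — status full-time ✗ (requires part-time, seasonal, or temporary) → not eligible.
Education Assistance — status full-time ✓; 45 hrs/wk ≥ 25 ✓ → eligible.
Relocation Assistance — status full-time ✓; age 26 ≥ 25 ✓ → eligible.
Travel Insurance — status full-time ✓ (not excluded); service 4 months ≥ 3 months ✓ → eligible.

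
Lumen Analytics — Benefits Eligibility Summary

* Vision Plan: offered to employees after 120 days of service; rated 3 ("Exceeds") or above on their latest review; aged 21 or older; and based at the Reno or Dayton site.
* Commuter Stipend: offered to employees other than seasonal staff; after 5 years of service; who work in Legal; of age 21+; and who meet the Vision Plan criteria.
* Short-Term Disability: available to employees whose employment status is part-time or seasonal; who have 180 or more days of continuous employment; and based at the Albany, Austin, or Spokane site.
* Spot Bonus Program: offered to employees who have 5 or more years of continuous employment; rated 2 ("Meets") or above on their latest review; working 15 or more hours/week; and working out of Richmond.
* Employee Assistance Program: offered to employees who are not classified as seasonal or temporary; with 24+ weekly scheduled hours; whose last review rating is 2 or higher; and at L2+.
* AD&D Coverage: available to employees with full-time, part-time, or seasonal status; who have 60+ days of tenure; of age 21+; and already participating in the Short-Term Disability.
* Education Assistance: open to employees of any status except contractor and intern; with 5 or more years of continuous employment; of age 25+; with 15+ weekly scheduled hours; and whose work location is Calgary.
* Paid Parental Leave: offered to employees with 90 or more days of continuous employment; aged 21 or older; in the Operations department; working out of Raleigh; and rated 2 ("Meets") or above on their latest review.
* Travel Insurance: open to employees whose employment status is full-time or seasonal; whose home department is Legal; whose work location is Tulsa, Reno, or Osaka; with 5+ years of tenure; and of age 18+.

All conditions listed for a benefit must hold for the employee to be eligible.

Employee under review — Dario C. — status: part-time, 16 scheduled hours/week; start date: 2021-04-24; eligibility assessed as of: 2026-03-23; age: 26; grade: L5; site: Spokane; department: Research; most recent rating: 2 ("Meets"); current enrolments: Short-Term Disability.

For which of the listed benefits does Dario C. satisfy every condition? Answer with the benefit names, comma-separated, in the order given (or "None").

Service from 2021-04-24 to 2026-03-23: 1794 days.
Vision Plan — service 1794 days ≥ 120 days ✓; rating 2 < 3 ✗ → not eligible.
Commuter Stipend — status part-time ✓ (not excluded); service 1794 days < 5 years (≈1825 days) ✗ → not eligible.
Short-Term Disability — status part-time ✓; service 1794 days ≥ 180 days ✓; site Spokane ✓ → eligible.
Spot Bonus Program — service 1794 days < 5 years (≈1825 days) ✗ → not eligible.
Employee Assistance Program — status part-time ✓ (not excluded); 16 hrs/wk < 24 ✗ → not eligible.
AD&D Coverage — status part-time ✓; service 1794 days ≥ 60 days ✓; age 26 ≥ 21 ✓; enrolled in Short-Term Disability ✓ → eligible.
Education Assistance — status part-time ✓ (not excluded); service 1794 days < 5 years (≈1825 days) ✗ → not eligible.
Paid Parental Leave — service 1794 days ≥ 90 days ✓; age 26 ≥ 21 ✓; dept Research ✗ → not eligible.
Travel Insurance — status part-time ✗ (requires full-time or seasonal) → not eligible.

Short-Term Disability, AD&D Coverage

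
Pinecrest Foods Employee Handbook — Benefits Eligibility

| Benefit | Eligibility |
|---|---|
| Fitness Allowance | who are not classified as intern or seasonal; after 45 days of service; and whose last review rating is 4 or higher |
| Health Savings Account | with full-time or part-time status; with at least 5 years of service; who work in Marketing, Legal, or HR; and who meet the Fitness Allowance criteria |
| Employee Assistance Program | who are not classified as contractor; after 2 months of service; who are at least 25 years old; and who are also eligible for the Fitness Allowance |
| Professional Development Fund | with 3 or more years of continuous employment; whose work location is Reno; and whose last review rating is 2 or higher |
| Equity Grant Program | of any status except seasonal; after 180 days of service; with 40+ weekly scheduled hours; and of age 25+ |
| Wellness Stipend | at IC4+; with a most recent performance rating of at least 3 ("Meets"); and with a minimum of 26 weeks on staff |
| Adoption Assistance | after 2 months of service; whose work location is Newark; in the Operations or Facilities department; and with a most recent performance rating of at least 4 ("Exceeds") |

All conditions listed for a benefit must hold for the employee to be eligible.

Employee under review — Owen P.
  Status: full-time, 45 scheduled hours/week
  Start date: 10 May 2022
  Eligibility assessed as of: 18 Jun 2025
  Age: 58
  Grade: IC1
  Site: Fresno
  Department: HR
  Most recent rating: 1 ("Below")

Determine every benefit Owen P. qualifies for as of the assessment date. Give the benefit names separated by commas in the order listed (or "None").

Service from 10 May 2022 to 18 Jun 2025: 1135 days.
Fitness Allowance — status full-time ✓ (not excluded); service 1135 days ≥ 45 days ✓; rating 1 < 4 ✗ → not eligible.
Health Savings Account — status full-time ✓; service 1135 days < 5 years (≈1825 days) ✗ → not eligible.
Employee Assistance Program — status full-time ✓ (not excluded); service 1135 days ≥ 2 months (≈60 days) ✓; age 58 ≥ 25 ✓; not eligible for Fitness Allowance ✗ → not eligible.
Professional Development Fund — service 1135 days ≥ 3 years (≈1095 days) ✓; site Fresno ✗ (not Reno) → not eligible.
Equity Grant Program — status full-time ✓ (not excluded); service 1135 days ≥ 180 days ✓; 45 hrs/wk ≥ 40 ✓; age 58 ≥ 25 ✓ → eligible.
Wellness Stipend — grade IC1 < IC4 ✗ → not eligible.
Adoption Assistance — service 1135 days ≥ 2 months (≈60 days) ✓; site Fresno ✗ (not Newark) → not eligible.

Equity Grant Program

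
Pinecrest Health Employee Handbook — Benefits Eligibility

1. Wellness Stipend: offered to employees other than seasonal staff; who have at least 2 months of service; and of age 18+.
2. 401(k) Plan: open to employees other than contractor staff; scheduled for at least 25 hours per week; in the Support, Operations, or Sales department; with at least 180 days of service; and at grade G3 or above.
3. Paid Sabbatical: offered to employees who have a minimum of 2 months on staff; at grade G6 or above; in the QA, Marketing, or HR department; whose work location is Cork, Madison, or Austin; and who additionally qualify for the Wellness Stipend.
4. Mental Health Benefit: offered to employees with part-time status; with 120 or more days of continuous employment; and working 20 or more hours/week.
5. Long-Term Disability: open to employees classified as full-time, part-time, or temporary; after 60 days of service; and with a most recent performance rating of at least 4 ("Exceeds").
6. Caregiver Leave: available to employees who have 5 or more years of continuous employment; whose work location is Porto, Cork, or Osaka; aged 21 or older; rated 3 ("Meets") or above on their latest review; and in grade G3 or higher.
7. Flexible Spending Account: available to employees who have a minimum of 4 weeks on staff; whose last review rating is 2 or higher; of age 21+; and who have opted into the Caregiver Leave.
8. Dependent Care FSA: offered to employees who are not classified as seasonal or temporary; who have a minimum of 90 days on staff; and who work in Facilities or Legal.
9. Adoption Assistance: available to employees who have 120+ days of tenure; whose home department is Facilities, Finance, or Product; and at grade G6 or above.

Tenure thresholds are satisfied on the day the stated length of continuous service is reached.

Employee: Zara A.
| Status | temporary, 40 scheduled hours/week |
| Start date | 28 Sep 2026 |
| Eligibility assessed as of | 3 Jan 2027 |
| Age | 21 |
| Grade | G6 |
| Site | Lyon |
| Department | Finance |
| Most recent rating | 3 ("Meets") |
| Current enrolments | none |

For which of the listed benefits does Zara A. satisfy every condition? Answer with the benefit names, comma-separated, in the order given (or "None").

Service from 28 Sep 2026 to 3 Jan 2027: 97 days.
Wellness Stipend — status temporary ✓ (not excluded); service 97 days ≥ 2 months (≈60 days) ✓; age 21 ≥ 18 ✓ → eligible.
401(k) Plan — status temporary ✓ (not excluded); 40 hrs/wk ≥ 25 ✓; dept Finance ✗ → not eligible.
Paid Sabbatical — service 97 days ≥ 2 months (≈60 days) ✓; grade G6 ≥ G6 ✓; dept Finance ✗ → not eligible.
Mental Health Benefit — status temporary ✗ (requires part-time) → not eligible.
Long-Term Disability — status temporary ✓; service 97 days ≥ 60 days ✓; rating 3 < 4 ✗ → not eligible.
Caregiver Leave — service 97 days < 5 years (≈1825 days) ✗ → not eligible.
Flexible Spending Account — service 97 days ≥ 4 weeks (≈28 days) ✓; rating 3 ≥ 2 ✓; age 21 ≥ 21 ✓; not enrolled in Caregiver Leave ✗ → not eligible.
Dependent Care FSA — status temporary ✗ (excluded) → not eligible.
Adoption Assistance — service 97 days < 120 days ✗ → not eligible.

Wellness Stipend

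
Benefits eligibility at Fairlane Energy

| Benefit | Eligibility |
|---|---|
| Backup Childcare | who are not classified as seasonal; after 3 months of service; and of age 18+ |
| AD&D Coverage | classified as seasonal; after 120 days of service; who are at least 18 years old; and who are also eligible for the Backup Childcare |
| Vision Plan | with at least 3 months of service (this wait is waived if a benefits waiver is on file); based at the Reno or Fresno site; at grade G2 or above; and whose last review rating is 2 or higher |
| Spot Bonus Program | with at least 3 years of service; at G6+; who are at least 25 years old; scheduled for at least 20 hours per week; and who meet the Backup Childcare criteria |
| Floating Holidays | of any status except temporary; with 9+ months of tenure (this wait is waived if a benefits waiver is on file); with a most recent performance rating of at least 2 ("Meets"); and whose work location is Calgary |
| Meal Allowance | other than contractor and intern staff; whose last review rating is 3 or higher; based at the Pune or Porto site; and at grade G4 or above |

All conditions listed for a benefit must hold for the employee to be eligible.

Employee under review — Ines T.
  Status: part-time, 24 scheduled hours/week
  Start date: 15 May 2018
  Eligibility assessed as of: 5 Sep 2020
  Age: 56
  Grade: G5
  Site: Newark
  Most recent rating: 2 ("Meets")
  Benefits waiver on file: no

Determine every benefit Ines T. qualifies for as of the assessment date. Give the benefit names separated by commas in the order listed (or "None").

Service from 15 May 2018 to 5 Sep 2020: 844 days.
Backup Childcare — status part-time ✓ (not excluded); service 844 days ≥ 3 months (≈90 days) ✓; age 56 ≥ 18 ✓ → eligible.
AD&D Coverage — status part-time ✗ (requires seasonal) → not eligible.
Vision Plan — no waiver, service 844 days ≥ 3 months (≈90 days) ✓; site Newark ✗ (not Reno or Fresno) → not eligible.
Spot Bonus Program — service 844 days < 3 years (≈1095 days) ✗ → not eligible.
Floating Holidays — status part-time ✓ (not excluded); no waiver, service 844 days ≥ 9 months (≈270 days) ✓; rating 2 ≥ 2 ✓; site Newark ✗ (not Calgary) → not eligible.
Meal Allowance — status part-time ✓ (not excluded); rating 2 < 3 ✗ → not eligible.

Backup Childcare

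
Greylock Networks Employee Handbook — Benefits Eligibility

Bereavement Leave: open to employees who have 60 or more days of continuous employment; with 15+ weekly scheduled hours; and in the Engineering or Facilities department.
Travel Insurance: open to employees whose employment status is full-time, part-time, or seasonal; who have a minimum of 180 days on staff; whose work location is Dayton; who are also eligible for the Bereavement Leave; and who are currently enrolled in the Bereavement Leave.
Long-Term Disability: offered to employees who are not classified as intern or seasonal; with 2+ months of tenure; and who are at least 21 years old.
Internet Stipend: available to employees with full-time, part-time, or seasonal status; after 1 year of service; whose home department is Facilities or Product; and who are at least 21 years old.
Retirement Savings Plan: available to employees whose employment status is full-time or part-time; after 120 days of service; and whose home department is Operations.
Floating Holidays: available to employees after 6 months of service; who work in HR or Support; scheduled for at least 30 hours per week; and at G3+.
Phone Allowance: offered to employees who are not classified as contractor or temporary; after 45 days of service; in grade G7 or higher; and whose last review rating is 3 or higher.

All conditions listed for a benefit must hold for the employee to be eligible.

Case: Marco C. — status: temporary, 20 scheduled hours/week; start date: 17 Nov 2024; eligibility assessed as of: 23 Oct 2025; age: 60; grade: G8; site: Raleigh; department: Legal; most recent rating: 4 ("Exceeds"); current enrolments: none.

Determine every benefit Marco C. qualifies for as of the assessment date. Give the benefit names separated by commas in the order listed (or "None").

Long-Term Disability

Service from 17 Nov 2024 to 23 Oct 2025: 340 days.
Bereavement Leave — service 340 days ≥ 60 days ✓; 20 hrs/wk ≥ 15 ✓; dept Legal ✗ → not eligible.
Travel Insurance — status temporary ✗ (requires full-time, part-time, or seasonal) → not eligible.
Long-Term Disability — status temporary ✓ (not excluded); service 340 days ≥ 2 months (≈60 days) ✓; age 60 ≥ 21 ✓ → eligible.
Internet Stipend — status temporary ✗ (requires full-time, part-time, or seasonal) → not eligible.
Retirement Savings Plan — status temporary ✗ (requires full-time or part-time) → not eligible.
Floating Holidays — service 340 days ≥ 6 months (≈180 days) ✓; dept Legal ✗ → not eligible.
Phone Allowance — status temporary ✗ (excluded) → not eligible.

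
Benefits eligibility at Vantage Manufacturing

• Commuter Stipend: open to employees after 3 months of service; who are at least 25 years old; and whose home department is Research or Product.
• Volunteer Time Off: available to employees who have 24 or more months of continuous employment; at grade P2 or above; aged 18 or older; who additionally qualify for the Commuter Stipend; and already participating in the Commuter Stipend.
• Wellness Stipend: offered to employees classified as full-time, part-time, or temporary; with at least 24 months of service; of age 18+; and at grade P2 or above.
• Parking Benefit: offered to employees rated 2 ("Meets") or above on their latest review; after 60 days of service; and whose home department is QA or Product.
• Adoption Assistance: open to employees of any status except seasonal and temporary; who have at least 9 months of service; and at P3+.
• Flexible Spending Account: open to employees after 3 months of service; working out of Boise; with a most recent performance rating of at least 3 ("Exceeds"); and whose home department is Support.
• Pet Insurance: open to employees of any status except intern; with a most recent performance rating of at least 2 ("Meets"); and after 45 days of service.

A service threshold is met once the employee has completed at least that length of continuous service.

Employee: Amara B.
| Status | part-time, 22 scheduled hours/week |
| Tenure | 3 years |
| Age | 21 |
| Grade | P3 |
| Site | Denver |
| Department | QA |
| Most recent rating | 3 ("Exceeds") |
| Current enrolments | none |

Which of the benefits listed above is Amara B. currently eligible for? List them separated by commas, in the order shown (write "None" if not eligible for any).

Commuter Stipend — service 3 years ≥ 3 months (≈90 days) ✓; age 21 < 25 ✗ → not eligible.
Volunteer Time Off — service 3 years ≥ 24 months (≈720 days) ✓; grade P3 ≥ P2 ✓; age 21 ≥ 18 ✓; not eligible for Commuter Stipend ✗ → not eligible.
Wellness Stipend — status part-time ✓; service 3 years ≥ 24 months (≈720 days) ✓; age 21 ≥ 18 ✓; grade P3 ≥ P2 ✓ → eligible.
Parking Benefit — rating 3 ≥ 2 ✓; service 3 years ≥ 60 days ✓; dept QA ✓ → eligible.
Adoption Assistance — status part-time ✓ (not excluded); service 3 years ≥ 9 months (≈270 days) ✓; grade P3 ≥ P3 ✓ → eligible.
Flexible Spending Account — service 3 years ≥ 3 months (≈90 days) ✓; site Denver ✗ (not Boise) → not eligible.
Pet Insurance — status part-time ✓ (not excluded); rating 3 ≥ 2 ✓; service 3 years ≥ 45 days ✓ → eligible.

Wellness Stipend, Parking Benefit, Adoption Assistance, Pet Insurance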